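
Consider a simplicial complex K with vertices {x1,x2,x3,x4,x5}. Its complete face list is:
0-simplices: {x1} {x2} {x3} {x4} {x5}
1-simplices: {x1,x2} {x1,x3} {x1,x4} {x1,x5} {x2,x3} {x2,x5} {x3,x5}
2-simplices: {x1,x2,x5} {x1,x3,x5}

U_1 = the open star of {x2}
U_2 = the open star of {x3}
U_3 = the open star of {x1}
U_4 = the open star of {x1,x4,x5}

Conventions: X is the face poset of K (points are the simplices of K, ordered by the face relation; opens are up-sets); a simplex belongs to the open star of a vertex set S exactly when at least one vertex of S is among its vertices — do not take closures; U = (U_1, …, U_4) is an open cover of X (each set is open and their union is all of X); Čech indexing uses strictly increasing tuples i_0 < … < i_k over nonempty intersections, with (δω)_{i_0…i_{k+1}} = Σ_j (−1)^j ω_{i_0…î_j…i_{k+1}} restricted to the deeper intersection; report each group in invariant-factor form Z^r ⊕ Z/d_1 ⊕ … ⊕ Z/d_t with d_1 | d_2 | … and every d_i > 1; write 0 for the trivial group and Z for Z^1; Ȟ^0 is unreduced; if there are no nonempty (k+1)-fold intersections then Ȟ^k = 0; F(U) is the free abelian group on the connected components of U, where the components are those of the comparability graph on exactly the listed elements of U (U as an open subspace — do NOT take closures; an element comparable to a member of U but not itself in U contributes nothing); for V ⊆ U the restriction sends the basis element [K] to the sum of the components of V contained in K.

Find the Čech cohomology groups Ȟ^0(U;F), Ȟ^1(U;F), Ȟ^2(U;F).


Ȟ^0(U;F) ≅ Z, Ȟ^1(U;F) ≅ Z, Ȟ^2(U;F) ≅ 0

nonempty overlaps:
  U1={{x2},{x1,x2},{x2,x3},{x2,x5},{x1,x2,x5}} U2={{x3},{x1,x3},{x2,x3},{x3,x5},{x1,x3,x5}} U3={{x1},{x1,x2},{x1,x3},{x1,x4},{x1,x5},{x1,x2,x5},{x1,x3,x5}} U4={{x1},{x4},{x5},{x1,x2},{x1,x3},{x1,x4},{x1,x5},{x2,x5},{x3,x5},{x1,x2,x5},{x1,x3,x5}}
  U12={{x2,x3}} U13={{x1,x2},{x1,x2,x5}} U14={{x1,x2},{x2,x5},{x1,x2,x5}} U23={{x1,x3},{x1,x3,x5}} U24={{x1,x3},{x3,x5},{x1,x3,x5}} U34={{x1},{x1,x2},{x1,x3},{x1,x4},{x1,x5},{x1,x2,x5},{x1,x3,x5}}
  U134={{x1,x2},{x1,x2,x5}} U234={{x1,x3},{x1,x3,x5}}
components per intersection:
  U1: {{x2},{x1,x2},{x2,x3},{x2,x5},{x1,x2,x5}}
  U2: {{x3},{x1,x3},{x2,x3},{x3,x5},{x1,x3,x5}}
  U3: {{x1},{x1,x2},{x1,x3},{x1,x4},{x1,x5},{x1,x2,x5},{x1,x3,x5}}
  U4: {{x1},{x4},{x5},{x1,x2},{x1,x3},{x1,x4},{x1,x5},{x2,x5},{x3,x5},{x1,x2,x5},{x1,x3,x5}}
  U12: {{x2,x3}}
  U13: {{x1,x2},{x1,x2,x5}}
  U14: {{x1,x2},{x2,x5},{x1,x2,x5}}
  U23: {{x1,x3},{x1,x3,x5}}
  U24: {{x1,x3},{x3,x5},{x1,x3,x5}}
  U34: {{x1},{x1,x2},{x1,x3},{x1,x4},{x1,x5},{x1,x2,x5},{x1,x3,x5}}
  U134: {{x1,x2},{x1,x2,x5}}
  U234: {{x1,x3},{x1,x3,x5}}
C dims 4,6,2; δ0: rk 3, SNF 1^3; δ1: rk 2, SNF 1^2
degree 0: 4−3−0 = 1 → Ȟ^0 ≅ Z
degree 1: 6−2−3 = 1 → Ȟ^1 ≅ Z
degree 2: 2−0−2 = 0 → Ȟ^2 ≅ 0


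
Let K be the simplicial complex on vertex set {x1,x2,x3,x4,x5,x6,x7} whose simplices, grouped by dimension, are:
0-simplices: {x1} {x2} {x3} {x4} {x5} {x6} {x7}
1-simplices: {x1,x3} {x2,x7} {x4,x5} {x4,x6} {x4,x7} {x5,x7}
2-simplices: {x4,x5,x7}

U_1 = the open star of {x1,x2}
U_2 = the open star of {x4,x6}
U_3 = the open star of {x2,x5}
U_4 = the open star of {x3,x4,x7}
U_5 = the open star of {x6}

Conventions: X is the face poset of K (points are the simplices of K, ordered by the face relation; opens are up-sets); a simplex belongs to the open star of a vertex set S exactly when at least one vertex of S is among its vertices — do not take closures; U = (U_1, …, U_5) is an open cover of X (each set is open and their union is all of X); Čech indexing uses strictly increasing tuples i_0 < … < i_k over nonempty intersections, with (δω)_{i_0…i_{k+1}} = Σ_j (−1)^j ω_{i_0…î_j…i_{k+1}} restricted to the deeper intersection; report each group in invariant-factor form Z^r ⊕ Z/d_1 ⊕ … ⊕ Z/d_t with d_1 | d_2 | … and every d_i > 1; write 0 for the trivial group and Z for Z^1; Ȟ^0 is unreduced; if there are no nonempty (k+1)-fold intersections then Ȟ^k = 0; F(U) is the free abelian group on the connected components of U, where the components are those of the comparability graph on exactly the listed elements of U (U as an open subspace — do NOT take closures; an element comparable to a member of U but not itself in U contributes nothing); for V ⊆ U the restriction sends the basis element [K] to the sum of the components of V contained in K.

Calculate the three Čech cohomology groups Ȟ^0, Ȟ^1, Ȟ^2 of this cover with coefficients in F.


Ȟ^0 ≅ Z^2,  Ȟ^1 ≅ 0,  Ȟ^2 ≅ 0

nonempty intersections:
  U1={{x1},{x2},{x1,x3},{x2,x7}} U2={{x4},{x6},{x4,x5},{x4,x6},{x4,x7},{x4,x5,x7}} U3={{x2},{x5},{x2,x7},{x4,x5},{x5,x7},{x4,x5,x7}} U4={{x3},{x4},{x7},{x1,x3},{x2,x7},{x4,x5},{x4,x6},{x4,x7},{x5,x7},{x4,x5,x7}} U5={{x6},{x4,x6}}
  U13={{x2},{x2,x7}} U14={{x1,x3},{x2,x7}} U23={{x4,x5},{x4,x5,x7}} U24={{x4},{x4,x5},{x4,x6},{x4,x7},{x4,x5,x7}} U25={{x6},{x4,x6}} U34={{x2,x7},{x4,x5},{x5,x7},{x4,x5,x7}} U45={{x4,x6}}
  U134={{x2,x7}} U234={{x4,x5},{x4,x5,x7}} U245={{x4,x6}}
components per intersection:
  U1: {{x1},{x1,x3}} {{x2},{x2,x7}}
  U2: {{x4},{x6},{x4,x5},{x4,x6},{x4,x7},{x4,x5,x7}}
  U3: {{x2},{x2,x7}} {{x5},{x4,x5},{x5,x7},{x4,x5,x7}}
  U4: {{x3},{x1,x3}} {{x4},{x7},{x2,x7},{x4,x5},{x4,x6},{x4,x7},{x5,x7},{x4,x5,x7}}
  U5: {{x6},{x4,x6}}
  U13: {{x2},{x2,x7}}
  U14: {{x1,x3}} {{x2,x7}}
  U23: {{x4,x5},{x4,x5,x7}}
  U24: {{x4},{x4,x5},{x4,x6},{x4,x7},{x4,x5,x7}}
  U25: {{x6},{x4,x6}}
  U34: {{x2,x7}} {{x4,x5},{x5,x7},{x4,x5,x7}}
  U45: {{x4,x6}}
  U134: {{x2,x7}}
  U234: {{x4,x5},{x4,x5,x7}}
  U245: {{x4,x6}}
C dims 8,9,3; δ0: rk 6, SNF 1^6; δ1: rk 3, SNF 1^3
Ȟ^0: (8−6)−0=2 ⇒ Z^2
Ȟ^1: (9−3)−6=0 ⇒ 0
Ȟ^2: (3−0)−3=0 ⇒ 0


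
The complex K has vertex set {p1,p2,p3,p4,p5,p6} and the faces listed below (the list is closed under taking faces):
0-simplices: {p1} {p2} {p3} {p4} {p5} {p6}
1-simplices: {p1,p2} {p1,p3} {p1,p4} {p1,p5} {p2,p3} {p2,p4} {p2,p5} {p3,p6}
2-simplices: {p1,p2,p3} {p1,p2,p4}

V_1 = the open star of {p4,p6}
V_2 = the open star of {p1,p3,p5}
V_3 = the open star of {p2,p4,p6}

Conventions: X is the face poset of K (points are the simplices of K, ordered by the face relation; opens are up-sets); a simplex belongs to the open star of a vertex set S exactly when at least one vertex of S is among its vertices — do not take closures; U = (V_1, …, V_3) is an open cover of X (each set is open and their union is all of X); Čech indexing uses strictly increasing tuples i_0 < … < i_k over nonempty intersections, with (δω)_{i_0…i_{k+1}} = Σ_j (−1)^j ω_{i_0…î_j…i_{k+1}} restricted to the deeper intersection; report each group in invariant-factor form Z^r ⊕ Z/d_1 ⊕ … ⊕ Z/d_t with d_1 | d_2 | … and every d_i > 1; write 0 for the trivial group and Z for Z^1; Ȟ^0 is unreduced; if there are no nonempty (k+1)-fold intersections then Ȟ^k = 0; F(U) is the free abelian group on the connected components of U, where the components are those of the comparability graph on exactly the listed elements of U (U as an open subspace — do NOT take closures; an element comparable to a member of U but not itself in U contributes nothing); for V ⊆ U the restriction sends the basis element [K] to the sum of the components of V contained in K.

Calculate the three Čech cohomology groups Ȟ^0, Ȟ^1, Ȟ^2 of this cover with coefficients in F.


nonempty overlaps:
  V1={{p4},{p6},{p1,p4},{p2,p4},{p3,p6},{p1,p2,p4}} V2={{p1},{p3},{p5},{p1,p2},{p1,p3},{p1,p4},{p1,p5},{p2,p3},{p2,p5},{p3,p6},{p1,p2,p3},{p1,p2,p4}} V3={{p2},{p4},{p6},{p1,p2},{p1,p4},{p2,p3},{p2,p4},{p2,p5},{p3,p6},{p1,p2,p3},{p1,p2,p4}}
  V12={{p1,p4},{p3,p6},{p1,p2,p4}} V13={{p4},{p6},{p1,p4},{p2,p4},{p3,p6},{p1,p2,p4}} V23={{p1,p2},{p1,p4},{p2,p3},{p2,p5},{p3,p6},{p1,p2,p3},{p1,p2,p4}}
  V123={{p1,p4},{p3,p6},{p1,p2,p4}}
components per intersection:
  V1: {{p4},{p1,p4},{p2,p4},{p1,p2,p4}} {{p6},{p3,p6}}
  V2: {{p1},{p3},{p5},{p1,p2},{p1,p3},{p1,p4},{p1,p5},{p2,p3},{p2,p5},{p3,p6},{p1,p2,p3},{p1,p2,p4}}
  V3: {{p2},{p4},{p1,p2},{p1,p4},{p2,p3},{p2,p4},{p2,p5},{p1,p2,p3},{p1,p2,p4}} {{p6},{p3,p6}}
  V12: {{p1,p4},{p1,p2,p4}} {{p3,p6}}
  V13: {{p4},{p1,p4},{p2,p4},{p1,p2,p4}} {{p6},{p3,p6}}
  V23: {{p1,p2},{p1,p4},{p2,p3},{p1,p2,p3},{p1,p2,p4}} {{p2,p5}} {{p3,p6}}
  V123: {{p1,p4},{p1,p2,p4}} {{p3,p6}}
C dims 5,7,2; δ0: rk 4, SNF 1^4; δ1: rk 2, SNF 1^2
degree 0: 5−4−0 = 1 → Ȟ^0 ≅ Z
degree 1: 7−2−4 = 1 → Ȟ^1 ≅ Z
degree 2: 2−0−2 = 0 → Ȟ^2 ≅ 0

Ȟ^0(U;F) ≅ Z,  Ȟ^1(U;F) ≅ Z,  Ȟ^2(U;F) ≅ 0


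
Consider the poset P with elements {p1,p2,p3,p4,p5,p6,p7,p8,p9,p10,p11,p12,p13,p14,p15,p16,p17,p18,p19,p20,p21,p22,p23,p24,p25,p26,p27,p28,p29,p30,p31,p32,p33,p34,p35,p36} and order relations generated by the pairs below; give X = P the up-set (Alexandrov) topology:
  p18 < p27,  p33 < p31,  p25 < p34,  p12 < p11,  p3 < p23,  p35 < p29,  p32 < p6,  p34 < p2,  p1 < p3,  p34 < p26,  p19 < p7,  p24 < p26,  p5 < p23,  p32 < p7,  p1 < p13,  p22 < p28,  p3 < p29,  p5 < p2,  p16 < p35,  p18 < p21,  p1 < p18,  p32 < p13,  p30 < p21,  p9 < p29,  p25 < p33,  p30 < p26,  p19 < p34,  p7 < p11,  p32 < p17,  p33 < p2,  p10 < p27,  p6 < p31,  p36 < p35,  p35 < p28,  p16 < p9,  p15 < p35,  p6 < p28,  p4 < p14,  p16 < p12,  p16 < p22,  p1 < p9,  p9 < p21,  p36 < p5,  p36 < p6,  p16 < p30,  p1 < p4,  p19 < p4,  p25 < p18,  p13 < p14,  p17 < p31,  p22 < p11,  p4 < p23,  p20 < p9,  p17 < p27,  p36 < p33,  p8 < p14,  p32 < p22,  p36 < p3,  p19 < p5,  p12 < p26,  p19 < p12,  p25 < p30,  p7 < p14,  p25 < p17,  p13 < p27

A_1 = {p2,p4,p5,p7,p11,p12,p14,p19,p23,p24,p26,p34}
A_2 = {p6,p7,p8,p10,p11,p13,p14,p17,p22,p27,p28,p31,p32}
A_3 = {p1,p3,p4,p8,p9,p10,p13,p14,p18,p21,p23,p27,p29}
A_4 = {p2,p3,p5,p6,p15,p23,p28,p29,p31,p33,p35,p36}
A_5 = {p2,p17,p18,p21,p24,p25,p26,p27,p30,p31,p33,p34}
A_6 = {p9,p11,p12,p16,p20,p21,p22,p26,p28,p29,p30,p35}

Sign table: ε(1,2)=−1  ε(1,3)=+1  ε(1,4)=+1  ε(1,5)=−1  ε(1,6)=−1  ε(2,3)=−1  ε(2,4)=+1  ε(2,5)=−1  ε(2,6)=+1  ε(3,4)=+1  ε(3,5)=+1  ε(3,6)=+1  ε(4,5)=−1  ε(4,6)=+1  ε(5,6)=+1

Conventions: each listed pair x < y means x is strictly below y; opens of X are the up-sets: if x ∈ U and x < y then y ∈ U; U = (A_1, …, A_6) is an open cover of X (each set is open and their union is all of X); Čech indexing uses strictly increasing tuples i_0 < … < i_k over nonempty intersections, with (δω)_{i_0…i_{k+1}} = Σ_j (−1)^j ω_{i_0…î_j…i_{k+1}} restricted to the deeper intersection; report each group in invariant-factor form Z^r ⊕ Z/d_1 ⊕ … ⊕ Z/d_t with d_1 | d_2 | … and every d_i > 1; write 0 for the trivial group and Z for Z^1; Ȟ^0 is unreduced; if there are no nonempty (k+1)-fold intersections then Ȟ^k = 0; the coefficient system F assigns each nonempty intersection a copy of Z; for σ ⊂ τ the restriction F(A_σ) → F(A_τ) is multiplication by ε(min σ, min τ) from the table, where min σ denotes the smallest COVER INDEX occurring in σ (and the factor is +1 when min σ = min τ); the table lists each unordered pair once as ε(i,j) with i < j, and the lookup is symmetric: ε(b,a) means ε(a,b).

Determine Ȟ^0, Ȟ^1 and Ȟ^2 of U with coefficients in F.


cover nerve:
  A12={p7,p11,p14} A13={p4,p14,p23} A14={p2,p5,p23} A15={p2,p24,p26,p34} A16={p11,p12,p26} A23={p8,p10,p13,p14,p27} A24={p6,p28,p31} A25={p17,p27,p31} A26={p11,p22,p28} A34={p3,p23,p29} A35={p18,p21,p27} A36={p9,p21,p29} A45={p2,p31,p33} A46={p28,p29,p35} A56={p21,p26,p30}
  A123={p14} A126={p11} A134={p23} A145={p2} A156={p26} A235={p27} A245={p31} A246={p28} A346={p29} A356={p21}
C dims 6,15,10; δ0: rk 6, SNF 1^5·2; δ1: rk 9, SNF 1^9
Ȟ^0: (6−6)−0=0 ⇒ 0
Ȟ^1: (15−9)−6=0 plus torsion [2] ⇒ Z/2
Ȟ^2: (10−0)−9=1 ⇒ Z

Ȟ^0(U;F) ≅ 0, Ȟ^1(U;F) ≅ Z/2, Ȟ^2(U;F) ≅ Z


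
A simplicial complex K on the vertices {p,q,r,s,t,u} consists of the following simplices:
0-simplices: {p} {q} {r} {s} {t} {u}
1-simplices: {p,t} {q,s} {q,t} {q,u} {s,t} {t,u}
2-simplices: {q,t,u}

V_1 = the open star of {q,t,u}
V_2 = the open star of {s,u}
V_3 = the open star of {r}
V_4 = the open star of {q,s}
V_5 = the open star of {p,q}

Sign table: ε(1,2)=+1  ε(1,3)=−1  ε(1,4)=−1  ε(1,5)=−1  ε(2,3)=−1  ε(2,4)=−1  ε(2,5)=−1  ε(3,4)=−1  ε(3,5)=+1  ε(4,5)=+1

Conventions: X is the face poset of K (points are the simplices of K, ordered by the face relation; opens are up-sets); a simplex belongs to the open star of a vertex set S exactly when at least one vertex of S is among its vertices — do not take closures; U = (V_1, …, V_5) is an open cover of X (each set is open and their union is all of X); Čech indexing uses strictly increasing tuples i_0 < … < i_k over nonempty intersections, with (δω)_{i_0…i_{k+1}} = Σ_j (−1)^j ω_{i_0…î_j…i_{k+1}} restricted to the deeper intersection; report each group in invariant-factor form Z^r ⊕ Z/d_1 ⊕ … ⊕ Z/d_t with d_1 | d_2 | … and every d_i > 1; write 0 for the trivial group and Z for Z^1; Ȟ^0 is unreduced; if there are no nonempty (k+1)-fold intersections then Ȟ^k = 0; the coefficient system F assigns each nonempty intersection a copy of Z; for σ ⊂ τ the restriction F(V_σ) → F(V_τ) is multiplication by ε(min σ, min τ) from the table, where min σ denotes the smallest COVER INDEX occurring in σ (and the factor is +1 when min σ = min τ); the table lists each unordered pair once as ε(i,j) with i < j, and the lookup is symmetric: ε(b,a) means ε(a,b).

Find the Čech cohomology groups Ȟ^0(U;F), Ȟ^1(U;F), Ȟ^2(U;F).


Ȟ^0 ≅ Z^2,  Ȟ^1 ≅ 0,  Ȟ^2 ≅ 0

nerve of the cover:
  V1={{q},{t},{u},{p,t},{q,s},{q,t},{q,u},{s,t},{t,u},{q,t,u}} V2={{s},{u},{q,s},{q,u},{s,t},{t,u},{q,t,u}} V3={{r}} V4={{q},{s},{q,s},{q,t},{q,u},{s,t},{q,t,u}} V5={{p},{q},{p,t},{q,s},{q,t},{q,u},{q,t,u}}
  V12={{u},{q,s},{q,u},{s,t},{t,u},{q,t,u}} V14={{q},{q,s},{q,t},{q,u},{s,t},{q,t,u}} V15={{q},{p,t},{q,s},{q,t},{q,u},{q,t,u}} V24={{s},{q,s},{q,u},{s,t},{q,t,u}} V25={{q,s},{q,u},{q,t,u}} V45={{q},{q,s},{q,t},{q,u},{q,t,u}}
  V124={{q,s},{q,u},{s,t},{q,t,u}} V125={{q,s},{q,u},{q,t,u}} V145={{q},{q,s},{q,t},{q,u},{q,t,u}} V245={{q,s},{q,u},{q,t,u}}
  V1245={{q,s},{q,u},{q,t,u}}
C dims 5,6,4,1; δ0: rk 3, SNF 1^3; δ1: rk 3, SNF 1^3; δ2: rk 1, SNF 1^1
Ȟ^0 = (5 − 3) − 0 = 2, so Ȟ^0 ≅ Z^2
Ȟ^1 = (6 − 3) − 3 = 0, so Ȟ^1 ≅ 0
Ȟ^2 = (4 − 1) − 3 = 0, so Ȟ^2 ≅ 0


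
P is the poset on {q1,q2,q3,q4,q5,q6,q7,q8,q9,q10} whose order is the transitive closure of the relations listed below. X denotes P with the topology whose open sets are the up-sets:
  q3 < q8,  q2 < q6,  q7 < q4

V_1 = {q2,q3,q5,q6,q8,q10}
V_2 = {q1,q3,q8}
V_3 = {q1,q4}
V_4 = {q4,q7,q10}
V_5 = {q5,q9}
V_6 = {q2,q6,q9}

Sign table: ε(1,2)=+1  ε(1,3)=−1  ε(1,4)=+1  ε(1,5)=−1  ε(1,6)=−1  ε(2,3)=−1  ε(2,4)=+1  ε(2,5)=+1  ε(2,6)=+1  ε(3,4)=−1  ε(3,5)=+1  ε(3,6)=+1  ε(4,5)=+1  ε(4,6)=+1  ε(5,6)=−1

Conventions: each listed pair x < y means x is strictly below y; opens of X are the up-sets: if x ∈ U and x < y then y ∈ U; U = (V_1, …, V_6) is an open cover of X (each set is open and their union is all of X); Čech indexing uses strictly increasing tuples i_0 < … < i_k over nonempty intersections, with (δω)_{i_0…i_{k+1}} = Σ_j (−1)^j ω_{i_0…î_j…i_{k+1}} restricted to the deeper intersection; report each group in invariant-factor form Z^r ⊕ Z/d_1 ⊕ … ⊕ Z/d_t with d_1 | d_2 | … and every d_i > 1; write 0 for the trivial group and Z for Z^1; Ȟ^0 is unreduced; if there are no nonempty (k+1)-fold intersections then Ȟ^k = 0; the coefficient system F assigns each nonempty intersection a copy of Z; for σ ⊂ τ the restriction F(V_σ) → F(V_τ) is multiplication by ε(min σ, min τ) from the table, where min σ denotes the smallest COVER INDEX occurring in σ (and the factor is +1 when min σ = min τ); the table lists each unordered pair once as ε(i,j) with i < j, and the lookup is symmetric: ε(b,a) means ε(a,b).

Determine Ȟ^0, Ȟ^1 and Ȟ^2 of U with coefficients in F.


nonempty overlaps:
  V12={q3,q8} V14={q10} V15={q5} V16={q2,q6} V23={q1} V34={q4} V56={q9}
C dims 6,7; δ0: rk 6, SNF 1^5·2
degree 0: 6−6−0 = 0 → Ȟ^0 ≅ 0
degree 1: 7−0−6 = 1 plus torsion [2] → Ȟ^1 ≅ Z ⊕ Z/2
degree 2: 0−0−0 = 0 → Ȟ^2 ≅ 0

Ȟ^0 ≅ 0,  Ȟ^1 ≅ Z ⊕ Z/2,  Ȟ^2 ≅ 0


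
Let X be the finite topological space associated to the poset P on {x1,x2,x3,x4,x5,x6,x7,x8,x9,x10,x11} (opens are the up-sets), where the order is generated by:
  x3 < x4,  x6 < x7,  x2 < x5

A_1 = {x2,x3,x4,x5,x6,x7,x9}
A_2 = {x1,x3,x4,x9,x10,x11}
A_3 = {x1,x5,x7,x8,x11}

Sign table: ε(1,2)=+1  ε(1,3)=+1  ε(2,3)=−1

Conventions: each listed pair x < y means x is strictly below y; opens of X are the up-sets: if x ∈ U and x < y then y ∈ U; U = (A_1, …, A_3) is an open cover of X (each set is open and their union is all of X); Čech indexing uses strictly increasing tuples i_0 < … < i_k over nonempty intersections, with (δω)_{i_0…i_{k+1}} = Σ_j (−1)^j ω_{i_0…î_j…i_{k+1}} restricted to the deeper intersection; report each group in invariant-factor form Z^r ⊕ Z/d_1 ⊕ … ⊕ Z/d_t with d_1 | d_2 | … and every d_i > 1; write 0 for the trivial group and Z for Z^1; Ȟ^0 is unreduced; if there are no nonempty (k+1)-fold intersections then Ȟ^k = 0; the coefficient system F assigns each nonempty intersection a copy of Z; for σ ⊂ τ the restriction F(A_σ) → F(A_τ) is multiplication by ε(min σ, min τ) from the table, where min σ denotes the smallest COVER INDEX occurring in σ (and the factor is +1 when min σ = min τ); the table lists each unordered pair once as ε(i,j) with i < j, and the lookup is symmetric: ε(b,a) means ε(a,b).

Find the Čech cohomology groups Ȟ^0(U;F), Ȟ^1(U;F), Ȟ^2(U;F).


cover nerve:
  A12={x3,x4,x9} A13={x5,x7} A23={x1,x11}
C dims 3,3; δ0: rk 3, SNF 1^2·2
Ȟ^0: (3−3)−0=0 ⇒ 0
Ȟ^1: (3−0)−3=0 plus torsion [2] ⇒ Z/2
Ȟ^2: (0−0)−0=0 ⇒ 0

Ȟ^0 = 0,  Ȟ^1 = Z/2,  Ȟ^2 = 0


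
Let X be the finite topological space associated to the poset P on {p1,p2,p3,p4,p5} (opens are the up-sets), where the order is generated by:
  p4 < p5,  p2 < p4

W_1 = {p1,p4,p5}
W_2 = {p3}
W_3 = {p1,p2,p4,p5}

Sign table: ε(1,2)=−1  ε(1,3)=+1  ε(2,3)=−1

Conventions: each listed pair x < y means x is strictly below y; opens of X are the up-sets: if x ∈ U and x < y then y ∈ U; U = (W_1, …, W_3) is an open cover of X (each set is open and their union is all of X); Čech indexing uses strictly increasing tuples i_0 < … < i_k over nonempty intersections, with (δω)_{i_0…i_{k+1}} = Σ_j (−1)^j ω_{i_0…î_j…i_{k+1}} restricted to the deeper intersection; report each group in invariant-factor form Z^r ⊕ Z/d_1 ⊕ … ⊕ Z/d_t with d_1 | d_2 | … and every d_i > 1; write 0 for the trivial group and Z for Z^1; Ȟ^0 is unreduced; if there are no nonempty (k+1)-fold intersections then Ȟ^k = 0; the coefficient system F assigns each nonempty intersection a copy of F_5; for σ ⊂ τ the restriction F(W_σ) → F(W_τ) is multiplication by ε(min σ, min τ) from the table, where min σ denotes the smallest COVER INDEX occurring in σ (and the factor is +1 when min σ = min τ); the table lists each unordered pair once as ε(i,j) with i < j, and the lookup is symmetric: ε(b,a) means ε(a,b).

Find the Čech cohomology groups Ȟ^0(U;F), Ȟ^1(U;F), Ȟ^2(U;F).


Ȟ^0 = Z/5 ⊕ Z/5,  Ȟ^1 = 0,  Ȟ^2 = 0

nonempty intersections:
  W13={p1,p4,p5}
C dims 3,1; δ0: rk_F5 1
Ȟ^0: (3−1)−0=2 ⇒ Z/5 ⊕ Z/5
Ȟ^1: (1−0)−1=0 ⇒ 0
Ȟ^2: (0−0)−0=0 ⇒ 0


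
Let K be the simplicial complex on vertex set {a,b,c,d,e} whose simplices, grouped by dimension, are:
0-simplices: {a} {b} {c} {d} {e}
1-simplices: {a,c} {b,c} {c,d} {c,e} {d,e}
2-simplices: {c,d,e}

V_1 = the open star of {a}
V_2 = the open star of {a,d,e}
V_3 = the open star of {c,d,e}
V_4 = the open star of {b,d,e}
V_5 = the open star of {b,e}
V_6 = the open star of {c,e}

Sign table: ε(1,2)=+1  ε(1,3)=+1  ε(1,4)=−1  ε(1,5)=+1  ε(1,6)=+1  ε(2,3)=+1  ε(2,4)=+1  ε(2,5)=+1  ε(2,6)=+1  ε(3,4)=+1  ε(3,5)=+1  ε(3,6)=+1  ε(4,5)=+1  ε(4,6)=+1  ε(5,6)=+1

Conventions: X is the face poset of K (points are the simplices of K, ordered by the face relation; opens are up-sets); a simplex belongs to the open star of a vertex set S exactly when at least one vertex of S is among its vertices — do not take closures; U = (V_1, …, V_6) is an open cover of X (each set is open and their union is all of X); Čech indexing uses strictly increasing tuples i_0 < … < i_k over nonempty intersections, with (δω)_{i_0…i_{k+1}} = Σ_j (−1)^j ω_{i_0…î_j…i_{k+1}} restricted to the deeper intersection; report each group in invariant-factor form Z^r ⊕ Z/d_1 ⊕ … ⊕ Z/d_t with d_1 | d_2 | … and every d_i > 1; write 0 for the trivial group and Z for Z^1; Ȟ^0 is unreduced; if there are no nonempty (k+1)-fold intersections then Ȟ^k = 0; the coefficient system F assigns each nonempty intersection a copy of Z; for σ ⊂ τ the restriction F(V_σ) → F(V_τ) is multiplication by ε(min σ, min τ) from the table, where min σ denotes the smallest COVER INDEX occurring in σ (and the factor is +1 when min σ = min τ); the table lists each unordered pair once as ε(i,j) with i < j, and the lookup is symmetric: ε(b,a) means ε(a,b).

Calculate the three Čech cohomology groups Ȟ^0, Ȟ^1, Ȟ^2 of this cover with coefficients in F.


Ȟ^0 = Z, Ȟ^1 = 0 and Ȟ^2 = 0

nerve simplices:
  V1={{a},{a,c}} V2={{a},{d},{e},{a,c},{c,d},{c,e},{d,e},{c,d,e}} V3={{c},{d},{e},{a,c},{b,c},{c,d},{c,e},{d,e},{c,d,e}} V4={{b},{d},{e},{b,c},{c,d},{c,e},{d,e},{c,d,e}} V5={{b},{e},{b,c},{c,e},{d,e},{c,d,e}} V6={{c},{e},{a,c},{b,c},{c,d},{c,e},{d,e},{c,d,e}}
  V12={{a},{a,c}} V13={{a,c}} V16={{a,c}} V23={{d},{e},{a,c},{c,d},{c,e},{d,e},{c,d,e}} V24={{d},{e},{c,d},{c,e},{d,e},{c,d,e}} V25={{e},{c,e},{d,e},{c,d,e}} V26={{e},{a,c},{c,d},{c,e},{d,e},{c,d,e}} V34={{d},{e},{b,c},{c,d},{c,e},{d,e},{c,d,e}} V35={{e},{b,c},{c,e},{d,e},{c,d,e}} V36={{c},{e},{a,c},{b,c},{c,d},{c,e},{d,e},{c,d,e}} V45={{b},{e},{b,c},{c,e},{d,e},{c,d,e}} V46={{e},{b,c},{c,d},{c,e},{d,e},{c,d,e}} V56={{e},{b,c},{c,e},{d,e},{c,d,e}}
  V123={{a,c}} V126={{a,c}} V136={{a,c}} V234={{d},{e},{c,d},{c,e},{d,e},{c,d,e}} V235={{e},{c,e},{d,e},{c,d,e}} V236={{e},{a,c},{c,d},{c,e},{d,e},{c,d,e}} V245={{e},{c,e},{d,e},{c,d,e}} V246={{e},{c,d},{c,e},{d,e},{c,d,e}} V256={{e},{c,e},{d,e},{c,d,e}} V345={{e},{b,c},{c,e},{d,e},{c,d,e}} V346={{e},{b,c},{c,d},{c,e},{d,e},{c,d,e}} V356={{e},{b,c},{c,e},{d,e},{c,d,e}} V456={{e},{b,c},{c,e},{d,e},{c,d,e}}
  V1236={{a,c}} V2345={{e},{c,e},{d,e},{c,d,e}} V2346={{e},{c,d},{c,e},{d,e},{c,d,e}} V2356={{e},{c,e},{d,e},{c,d,e}} V2456={{e},{c,e},{d,e},{c,d,e}} V3456={{e},{b,c},{c,e},{d,e},{c,d,e}}
  V23456={{e},{c,e},{d,e},{c,d,e}}
C dims 6,13,13,6; δ0: rk 5, SNF 1^5; δ1: rk 8, SNF 1^8; δ2: rk 5, SNF 1^5
degree 0: 6−5−0 = 1 → Ȟ^0 ≅ Z
degree 1: 13−8−5 = 0 → Ȟ^1 ≅ 0
degree 2: 13−5−8 = 0 → Ȟ^2 ≅ 0


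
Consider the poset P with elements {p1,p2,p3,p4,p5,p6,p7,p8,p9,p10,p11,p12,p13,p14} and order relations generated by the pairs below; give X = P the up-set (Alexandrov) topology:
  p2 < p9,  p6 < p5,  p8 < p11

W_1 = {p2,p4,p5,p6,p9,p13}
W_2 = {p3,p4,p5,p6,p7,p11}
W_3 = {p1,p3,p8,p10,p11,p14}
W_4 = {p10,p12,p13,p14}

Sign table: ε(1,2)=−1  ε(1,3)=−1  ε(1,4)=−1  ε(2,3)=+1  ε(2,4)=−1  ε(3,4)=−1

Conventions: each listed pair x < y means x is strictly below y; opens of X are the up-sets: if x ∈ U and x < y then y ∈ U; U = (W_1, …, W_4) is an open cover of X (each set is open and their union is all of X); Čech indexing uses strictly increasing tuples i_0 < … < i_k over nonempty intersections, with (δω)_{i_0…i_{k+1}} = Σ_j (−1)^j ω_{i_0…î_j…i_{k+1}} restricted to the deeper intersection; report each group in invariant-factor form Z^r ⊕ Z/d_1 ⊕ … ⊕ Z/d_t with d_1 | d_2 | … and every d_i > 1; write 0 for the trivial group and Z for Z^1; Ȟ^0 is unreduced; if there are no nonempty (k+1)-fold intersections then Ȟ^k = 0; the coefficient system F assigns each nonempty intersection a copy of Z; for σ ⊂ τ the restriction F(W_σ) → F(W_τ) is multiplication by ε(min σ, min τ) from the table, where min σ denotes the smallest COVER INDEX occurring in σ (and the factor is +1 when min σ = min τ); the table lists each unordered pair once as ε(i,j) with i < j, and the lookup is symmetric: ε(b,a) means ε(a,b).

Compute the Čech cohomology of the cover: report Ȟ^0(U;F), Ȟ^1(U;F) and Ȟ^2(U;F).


Ȟ^0 = 0, Ȟ^1 = Z/2 and Ȟ^2 = 0

cover nerve:
  W12={p4,p5,p6} W14={p13} W23={p3,p11} W34={p10,p14}
C dims 4,4; δ0: rk 4, SNF 1^3·2
Ȟ^0: (4−4)−0=0 ⇒ 0
Ȟ^1: (4−0)−4=0 plus torsion [2] ⇒ Z/2
Ȟ^2: (0−0)−0=0 ⇒ 0


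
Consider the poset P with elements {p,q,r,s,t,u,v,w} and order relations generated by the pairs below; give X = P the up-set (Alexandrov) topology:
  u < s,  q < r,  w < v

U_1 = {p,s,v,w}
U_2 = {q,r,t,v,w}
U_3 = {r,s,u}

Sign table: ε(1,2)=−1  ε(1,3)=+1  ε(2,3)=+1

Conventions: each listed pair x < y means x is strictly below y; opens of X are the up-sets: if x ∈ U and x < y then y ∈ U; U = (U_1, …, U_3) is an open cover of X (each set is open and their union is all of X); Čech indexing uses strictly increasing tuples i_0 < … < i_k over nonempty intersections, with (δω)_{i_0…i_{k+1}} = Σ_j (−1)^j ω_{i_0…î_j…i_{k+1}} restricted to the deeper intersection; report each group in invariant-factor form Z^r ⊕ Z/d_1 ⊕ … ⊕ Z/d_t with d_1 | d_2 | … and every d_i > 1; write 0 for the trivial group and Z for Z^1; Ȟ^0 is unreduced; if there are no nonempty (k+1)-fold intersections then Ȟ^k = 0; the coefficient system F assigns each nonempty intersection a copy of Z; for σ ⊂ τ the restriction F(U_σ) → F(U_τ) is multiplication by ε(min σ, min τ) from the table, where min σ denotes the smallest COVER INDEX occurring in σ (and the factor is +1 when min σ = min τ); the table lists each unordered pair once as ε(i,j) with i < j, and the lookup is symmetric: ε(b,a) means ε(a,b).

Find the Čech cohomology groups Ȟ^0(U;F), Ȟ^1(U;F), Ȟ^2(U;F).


Ȟ^0 ≅ 0, Ȟ^1 ≅ Z/2 and Ȟ^2 ≅ 0

cover nerve:
  U12={v,w} U13={s} U23={r}
C dims 3,3; δ0: rk 3, SNF 1^2·2
Ȟ^0: (3−3)−0=0 ⇒ 0
Ȟ^1: (3−0)−3=0 plus torsion [2] ⇒ Z/2
Ȟ^2: (0−0)−0=0 ⇒ 0


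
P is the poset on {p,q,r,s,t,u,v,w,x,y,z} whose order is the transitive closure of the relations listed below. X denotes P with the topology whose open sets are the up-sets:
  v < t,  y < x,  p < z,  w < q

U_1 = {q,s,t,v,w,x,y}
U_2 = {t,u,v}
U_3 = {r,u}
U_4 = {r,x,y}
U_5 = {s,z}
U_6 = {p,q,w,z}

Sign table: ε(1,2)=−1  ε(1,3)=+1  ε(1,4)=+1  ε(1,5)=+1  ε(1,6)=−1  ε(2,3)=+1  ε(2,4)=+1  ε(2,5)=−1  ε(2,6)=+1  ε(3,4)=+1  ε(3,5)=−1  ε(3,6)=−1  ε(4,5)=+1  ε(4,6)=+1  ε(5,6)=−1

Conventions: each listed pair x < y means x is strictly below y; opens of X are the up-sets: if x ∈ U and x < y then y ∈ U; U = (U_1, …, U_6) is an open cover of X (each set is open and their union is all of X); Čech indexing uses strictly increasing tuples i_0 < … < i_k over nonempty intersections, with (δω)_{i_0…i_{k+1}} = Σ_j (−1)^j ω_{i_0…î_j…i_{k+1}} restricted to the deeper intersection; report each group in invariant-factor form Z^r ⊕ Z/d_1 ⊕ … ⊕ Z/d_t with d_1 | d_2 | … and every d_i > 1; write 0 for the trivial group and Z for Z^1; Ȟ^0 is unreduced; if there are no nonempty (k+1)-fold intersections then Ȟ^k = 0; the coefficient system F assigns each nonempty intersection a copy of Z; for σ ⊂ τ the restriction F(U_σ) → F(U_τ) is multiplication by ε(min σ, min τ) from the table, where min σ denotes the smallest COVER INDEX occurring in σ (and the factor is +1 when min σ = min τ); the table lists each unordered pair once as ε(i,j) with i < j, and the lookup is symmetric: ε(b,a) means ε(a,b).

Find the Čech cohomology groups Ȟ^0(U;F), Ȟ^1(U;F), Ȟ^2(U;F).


nonempty intersections:
  U12={t,v} U14={x,y} U15={s} U16={q,w} U23={u} U34={r} U56={z}
C dims 6,7; δ0: rk 6, SNF 1^5·2
Ȟ^0: (6−6)−0=0 ⇒ 0
Ȟ^1: (7−0)−6=1 plus torsion [2] ⇒ Z ⊕ Z/2
Ȟ^2: (0−0)−0=0 ⇒ 0

Ȟ^0(U;F) ≅ 0, Ȟ^1(U;F) ≅ Z ⊕ Z/2 and Ȟ^2(U;F) ≅ 0


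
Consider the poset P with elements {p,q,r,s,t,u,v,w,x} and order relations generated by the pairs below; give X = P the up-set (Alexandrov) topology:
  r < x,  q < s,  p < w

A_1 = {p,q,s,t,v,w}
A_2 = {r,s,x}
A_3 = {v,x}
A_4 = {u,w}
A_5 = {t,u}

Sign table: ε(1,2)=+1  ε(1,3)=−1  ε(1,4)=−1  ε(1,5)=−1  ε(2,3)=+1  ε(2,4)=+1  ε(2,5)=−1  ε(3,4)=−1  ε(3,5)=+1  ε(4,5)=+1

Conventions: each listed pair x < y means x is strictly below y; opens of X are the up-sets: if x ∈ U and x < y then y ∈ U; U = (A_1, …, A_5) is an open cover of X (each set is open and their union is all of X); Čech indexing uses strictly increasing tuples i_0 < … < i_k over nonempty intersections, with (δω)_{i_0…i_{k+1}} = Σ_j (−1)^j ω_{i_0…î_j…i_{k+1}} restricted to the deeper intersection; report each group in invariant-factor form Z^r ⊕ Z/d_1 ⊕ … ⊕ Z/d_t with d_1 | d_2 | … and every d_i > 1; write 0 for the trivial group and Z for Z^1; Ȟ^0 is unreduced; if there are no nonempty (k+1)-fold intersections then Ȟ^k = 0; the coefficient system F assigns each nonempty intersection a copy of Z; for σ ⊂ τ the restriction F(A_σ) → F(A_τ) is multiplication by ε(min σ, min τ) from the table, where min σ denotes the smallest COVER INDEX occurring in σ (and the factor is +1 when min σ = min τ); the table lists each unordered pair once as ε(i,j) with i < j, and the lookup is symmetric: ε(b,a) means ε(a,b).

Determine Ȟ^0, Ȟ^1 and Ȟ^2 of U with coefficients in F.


cover nerve:
  A12={s} A13={v} A14={w} A15={t} A23={x} A45={u}
C dims 5,6; δ0: rk 5, SNF 1^4·2
Ȟ^0: (5−5)−0=0 ⇒ 0
Ȟ^1: (6−0)−5=1 plus torsion [2] ⇒ Z ⊕ Z/2
Ȟ^2: (0−0)−0=0 ⇒ 0

Ȟ^0 = 0, Ȟ^1 = Z ⊕ Z/2 and Ȟ^2 = 0


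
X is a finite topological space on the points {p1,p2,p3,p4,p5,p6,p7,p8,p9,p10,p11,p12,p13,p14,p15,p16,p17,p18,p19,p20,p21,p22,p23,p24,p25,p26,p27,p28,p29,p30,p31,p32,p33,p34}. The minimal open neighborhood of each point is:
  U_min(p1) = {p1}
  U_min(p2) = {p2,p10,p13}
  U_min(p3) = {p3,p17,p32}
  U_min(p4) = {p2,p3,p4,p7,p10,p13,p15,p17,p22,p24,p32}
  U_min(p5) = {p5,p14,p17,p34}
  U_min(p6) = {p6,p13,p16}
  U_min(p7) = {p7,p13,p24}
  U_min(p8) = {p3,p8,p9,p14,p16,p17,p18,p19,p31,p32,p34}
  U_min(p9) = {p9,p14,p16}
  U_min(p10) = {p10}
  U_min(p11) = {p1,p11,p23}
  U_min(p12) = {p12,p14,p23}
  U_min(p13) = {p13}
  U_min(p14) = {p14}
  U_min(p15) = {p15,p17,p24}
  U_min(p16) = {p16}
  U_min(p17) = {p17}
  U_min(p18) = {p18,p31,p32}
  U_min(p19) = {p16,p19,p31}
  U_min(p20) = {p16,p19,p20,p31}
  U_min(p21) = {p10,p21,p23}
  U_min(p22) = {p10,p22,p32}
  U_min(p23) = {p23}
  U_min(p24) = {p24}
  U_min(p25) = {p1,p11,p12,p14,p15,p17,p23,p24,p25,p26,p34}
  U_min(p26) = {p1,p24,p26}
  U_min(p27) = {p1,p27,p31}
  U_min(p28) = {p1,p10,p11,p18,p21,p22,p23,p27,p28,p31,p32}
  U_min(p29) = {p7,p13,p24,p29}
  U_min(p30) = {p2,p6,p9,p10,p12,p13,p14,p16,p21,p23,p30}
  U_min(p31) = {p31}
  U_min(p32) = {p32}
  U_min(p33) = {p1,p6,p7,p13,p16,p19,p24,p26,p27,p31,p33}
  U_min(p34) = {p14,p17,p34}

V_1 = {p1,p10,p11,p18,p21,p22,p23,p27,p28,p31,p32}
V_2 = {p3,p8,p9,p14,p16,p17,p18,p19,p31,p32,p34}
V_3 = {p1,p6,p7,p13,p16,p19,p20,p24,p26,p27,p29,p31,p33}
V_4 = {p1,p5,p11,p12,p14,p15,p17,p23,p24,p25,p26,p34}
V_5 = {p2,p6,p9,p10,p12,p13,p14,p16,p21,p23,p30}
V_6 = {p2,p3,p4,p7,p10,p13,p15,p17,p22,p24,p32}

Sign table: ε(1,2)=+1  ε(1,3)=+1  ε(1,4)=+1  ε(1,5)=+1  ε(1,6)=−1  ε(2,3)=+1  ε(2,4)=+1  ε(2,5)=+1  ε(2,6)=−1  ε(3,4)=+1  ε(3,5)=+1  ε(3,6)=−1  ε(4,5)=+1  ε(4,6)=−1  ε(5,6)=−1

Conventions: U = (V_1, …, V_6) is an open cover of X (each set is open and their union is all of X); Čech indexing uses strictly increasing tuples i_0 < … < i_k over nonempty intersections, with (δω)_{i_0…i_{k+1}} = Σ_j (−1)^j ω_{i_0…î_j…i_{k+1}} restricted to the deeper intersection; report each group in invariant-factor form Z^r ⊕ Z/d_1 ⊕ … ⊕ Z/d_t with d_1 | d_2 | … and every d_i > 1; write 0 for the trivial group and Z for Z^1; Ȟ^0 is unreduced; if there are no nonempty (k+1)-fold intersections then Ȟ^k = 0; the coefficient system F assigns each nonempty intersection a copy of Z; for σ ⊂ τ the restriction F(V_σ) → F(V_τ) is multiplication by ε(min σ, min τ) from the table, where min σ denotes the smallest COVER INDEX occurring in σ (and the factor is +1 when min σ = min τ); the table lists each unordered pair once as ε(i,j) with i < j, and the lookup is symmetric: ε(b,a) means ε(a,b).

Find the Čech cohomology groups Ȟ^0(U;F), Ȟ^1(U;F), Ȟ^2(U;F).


nonempty intersections:
  V12={p18,p31,p32} V13={p1,p27,p31} V14={p1,p11,p23} V15={p10,p21,p23} V16={p10,p22,p32} V23={p16,p19,p31} V24={p14,p17,p34} V25={p9,p14,p16} V26={p3,p17,p32} V34={p1,p24,p26} V35={p6,p13,p16} V36={p7,p13,p24} V45={p12,p14,p23} V46={p15,p17,p24} V56={p2,p10,p13}
  V123={p31} V126={p32} V134={p1} V145={p23} V156={p10} V235={p16} V245={p14} V246={p17} V346={p24} V356={p13}
C dims 6,15,10; δ0: rk 5, SNF 1^5; δ1: rk 10, SNF 1^9·2
Ȟ^0: (6−5)−0=1 ⇒ Z
Ȟ^1: (15−10)−5=0 ⇒ 0
Ȟ^2: (10−0)−10=0 plus torsion [2] ⇒ Z/2

Ȟ^0 = Z; Ȟ^1 = 0; Ȟ^2 = Z/2


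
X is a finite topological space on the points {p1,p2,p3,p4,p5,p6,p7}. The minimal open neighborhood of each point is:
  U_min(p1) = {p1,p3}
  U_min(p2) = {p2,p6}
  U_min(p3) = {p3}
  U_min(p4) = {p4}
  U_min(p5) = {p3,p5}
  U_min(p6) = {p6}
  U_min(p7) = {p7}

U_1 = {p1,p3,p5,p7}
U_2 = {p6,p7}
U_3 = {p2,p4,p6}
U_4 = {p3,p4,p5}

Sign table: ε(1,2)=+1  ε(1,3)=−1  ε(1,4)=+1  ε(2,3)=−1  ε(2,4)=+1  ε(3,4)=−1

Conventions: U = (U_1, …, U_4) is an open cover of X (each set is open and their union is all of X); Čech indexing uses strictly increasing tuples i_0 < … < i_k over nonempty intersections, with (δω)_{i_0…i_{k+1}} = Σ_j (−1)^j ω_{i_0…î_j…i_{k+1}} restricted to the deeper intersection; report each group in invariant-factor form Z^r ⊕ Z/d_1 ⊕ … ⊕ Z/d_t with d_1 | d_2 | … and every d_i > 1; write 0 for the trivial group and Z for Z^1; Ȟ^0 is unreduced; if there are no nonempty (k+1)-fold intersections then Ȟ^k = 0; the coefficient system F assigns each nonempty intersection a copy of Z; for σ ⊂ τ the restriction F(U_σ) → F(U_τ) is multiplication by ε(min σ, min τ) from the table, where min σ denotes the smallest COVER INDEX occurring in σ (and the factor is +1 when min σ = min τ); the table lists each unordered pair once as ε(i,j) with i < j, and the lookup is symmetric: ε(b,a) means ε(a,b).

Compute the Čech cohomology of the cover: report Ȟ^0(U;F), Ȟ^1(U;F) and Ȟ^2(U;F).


Ȟ^0 = Z; Ȟ^1 = Z; Ȟ^2 = 0

nonempty intersections:
  U12={p7} U14={p3,p5} U23={p6} U34={p4}
C dims 4,4; δ0: rk 3, SNF 1^3
Ȟ^0: (4−3)−0=1 ⇒ Z
Ȟ^1: (4−0)−3=1 ⇒ Z
Ȟ^2: (0−0)−0=0 ⇒ 0


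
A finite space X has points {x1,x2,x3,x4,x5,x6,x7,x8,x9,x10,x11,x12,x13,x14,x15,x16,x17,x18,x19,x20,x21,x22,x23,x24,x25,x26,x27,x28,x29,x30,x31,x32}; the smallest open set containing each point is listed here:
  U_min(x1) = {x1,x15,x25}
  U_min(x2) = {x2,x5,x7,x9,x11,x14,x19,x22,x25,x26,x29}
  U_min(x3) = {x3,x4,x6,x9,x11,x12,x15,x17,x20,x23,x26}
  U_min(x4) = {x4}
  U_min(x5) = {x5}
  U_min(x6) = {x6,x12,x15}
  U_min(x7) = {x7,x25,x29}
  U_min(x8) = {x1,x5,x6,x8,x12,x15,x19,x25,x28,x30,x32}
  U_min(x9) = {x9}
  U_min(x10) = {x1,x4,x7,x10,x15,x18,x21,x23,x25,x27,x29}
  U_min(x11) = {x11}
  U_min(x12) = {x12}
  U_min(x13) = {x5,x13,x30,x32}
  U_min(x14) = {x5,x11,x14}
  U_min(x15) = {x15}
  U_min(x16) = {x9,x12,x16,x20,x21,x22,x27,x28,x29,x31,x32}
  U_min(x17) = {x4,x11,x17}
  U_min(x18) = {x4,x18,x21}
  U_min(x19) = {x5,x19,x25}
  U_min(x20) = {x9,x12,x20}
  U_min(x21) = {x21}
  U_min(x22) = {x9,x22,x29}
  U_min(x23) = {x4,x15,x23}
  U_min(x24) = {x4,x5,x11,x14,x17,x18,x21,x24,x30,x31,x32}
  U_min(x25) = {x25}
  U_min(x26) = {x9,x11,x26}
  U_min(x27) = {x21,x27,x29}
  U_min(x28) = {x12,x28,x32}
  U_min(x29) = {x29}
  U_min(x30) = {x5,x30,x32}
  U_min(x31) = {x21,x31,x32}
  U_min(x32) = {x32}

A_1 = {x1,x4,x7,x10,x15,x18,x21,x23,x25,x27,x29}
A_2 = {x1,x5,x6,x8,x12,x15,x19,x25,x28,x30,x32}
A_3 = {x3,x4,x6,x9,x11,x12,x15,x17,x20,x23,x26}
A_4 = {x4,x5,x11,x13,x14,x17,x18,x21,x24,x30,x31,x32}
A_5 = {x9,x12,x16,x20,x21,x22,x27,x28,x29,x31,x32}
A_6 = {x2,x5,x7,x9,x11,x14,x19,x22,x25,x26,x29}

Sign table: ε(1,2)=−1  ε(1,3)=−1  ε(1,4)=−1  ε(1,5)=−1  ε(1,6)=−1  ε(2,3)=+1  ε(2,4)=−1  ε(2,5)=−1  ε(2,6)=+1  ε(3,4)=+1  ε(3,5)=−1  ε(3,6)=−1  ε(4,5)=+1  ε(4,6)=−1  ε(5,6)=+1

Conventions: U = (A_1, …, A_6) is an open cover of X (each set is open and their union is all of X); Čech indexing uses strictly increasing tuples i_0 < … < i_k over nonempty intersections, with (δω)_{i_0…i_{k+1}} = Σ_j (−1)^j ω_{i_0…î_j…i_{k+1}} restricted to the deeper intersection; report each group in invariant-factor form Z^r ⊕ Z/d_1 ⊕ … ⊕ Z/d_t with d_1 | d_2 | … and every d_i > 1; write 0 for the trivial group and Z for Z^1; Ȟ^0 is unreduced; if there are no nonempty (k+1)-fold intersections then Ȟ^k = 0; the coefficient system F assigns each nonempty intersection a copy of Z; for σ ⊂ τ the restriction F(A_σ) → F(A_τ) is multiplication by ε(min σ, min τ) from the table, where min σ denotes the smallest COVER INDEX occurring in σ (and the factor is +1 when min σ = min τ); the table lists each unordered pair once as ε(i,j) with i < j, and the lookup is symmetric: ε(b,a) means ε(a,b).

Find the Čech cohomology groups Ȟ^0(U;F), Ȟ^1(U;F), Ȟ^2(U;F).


nonempty intersections:
  A12={x1,x15,x25} A13={x4,x15,x23} A14={x4,x18,x21} A15={x21,x27,x29} A16={x7,x25,x29} A23={x6,x12,x15} A24={x5,x30,x32} A25={x12,x28,x32} A26={x5,x19,x25} A34={x4,x11,x17} A35={x9,x12,x20} A36={x9,x11,x26} A45={x21,x31,x32} A46={x5,x11,x14} A56={x9,x22,x29}
  A123={x15} A126={x25} A134={x4} A145={x21} A156={x29} A235={x12} A245={x32} A246={x5} A346={x11} A356={x9}
C dims 6,15,10; δ0: rk 6, SNF 1^5·2; δ1: rk 9, SNF 1^9
Ȟ^0: (6−6)−0=0 ⇒ 0
Ȟ^1: (15−9)−6=0 plus torsion [2] ⇒ Z/2
Ȟ^2: (10−0)−9=1 ⇒ Z

Ȟ^0(U;F) ≅ 0, Ȟ^1(U;F) ≅ Z/2 and Ȟ^2(U;F) ≅ Z


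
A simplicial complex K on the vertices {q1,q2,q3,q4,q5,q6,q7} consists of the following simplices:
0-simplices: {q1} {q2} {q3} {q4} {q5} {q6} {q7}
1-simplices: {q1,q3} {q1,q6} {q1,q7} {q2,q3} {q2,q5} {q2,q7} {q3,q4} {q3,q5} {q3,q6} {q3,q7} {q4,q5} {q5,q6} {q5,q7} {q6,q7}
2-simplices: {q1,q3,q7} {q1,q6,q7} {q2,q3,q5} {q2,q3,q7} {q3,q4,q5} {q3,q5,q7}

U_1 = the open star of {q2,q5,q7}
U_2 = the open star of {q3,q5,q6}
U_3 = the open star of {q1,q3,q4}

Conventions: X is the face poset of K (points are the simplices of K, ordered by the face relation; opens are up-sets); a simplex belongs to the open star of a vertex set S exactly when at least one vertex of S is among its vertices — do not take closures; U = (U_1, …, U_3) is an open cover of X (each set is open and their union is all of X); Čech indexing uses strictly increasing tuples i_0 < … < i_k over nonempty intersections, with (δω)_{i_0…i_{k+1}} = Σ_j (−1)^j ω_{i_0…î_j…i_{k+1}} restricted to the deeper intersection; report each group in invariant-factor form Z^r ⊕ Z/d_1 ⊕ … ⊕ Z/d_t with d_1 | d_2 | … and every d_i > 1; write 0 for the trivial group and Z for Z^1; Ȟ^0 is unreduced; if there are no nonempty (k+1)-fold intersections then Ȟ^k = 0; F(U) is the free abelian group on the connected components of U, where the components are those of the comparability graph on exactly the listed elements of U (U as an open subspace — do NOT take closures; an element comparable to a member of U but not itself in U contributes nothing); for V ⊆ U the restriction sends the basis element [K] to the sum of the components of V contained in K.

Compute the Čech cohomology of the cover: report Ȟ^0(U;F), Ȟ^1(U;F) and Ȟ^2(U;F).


nonempty overlaps:
  U1={{q2},{q5},{q7},{q1,q7},{q2,q3},{q2,q5},{q2,q7},{q3,q5},{q3,q7},{q4,q5},{q5,q6},{q5,q7},{q6,q7},{q1,q3,q7},{q1,q6,q7},{q2,q3,q5},{q2,q3,q7},{q3,q4,q5},{q3,q5,q7}} U2={{q3},{q5},{q6},{q1,q3},{q1,q6},{q2,q3},{q2,q5},{q3,q4},{q3,q5},{q3,q6},{q3,q7},{q4,q5},{q5,q6},{q5,q7},{q6,q7},{q1,q3,q7},{q1,q6,q7},{q2,q3,q5},{q2,q3,q7},{q3,q4,q5},{q3,q5,q7}} U3={{q1},{q3},{q4},{q1,q3},{q1,q6},{q1,q7},{q2,q3},{q3,q4},{q3,q5},{q3,q6},{q3,q7},{q4,q5},{q1,q3,q7},{q1,q6,q7},{q2,q3,q5},{q2,q3,q7},{q3,q4,q5},{q3,q5,q7}}
  U12={{q5},{q2,q3},{q2,q5},{q3,q5},{q3,q7},{q4,q5},{q5,q6},{q5,q7},{q6,q7},{q1,q3,q7},{q1,q6,q7},{q2,q3,q5},{q2,q3,q7},{q3,q4,q5},{q3,q5,q7}} U13={{q1,q7},{q2,q3},{q3,q5},{q3,q7},{q4,q5},{q1,q3,q7},{q1,q6,q7},{q2,q3,q5},{q2,q3,q7},{q3,q4,q5},{q3,q5,q7}} U23={{q3},{q1,q3},{q1,q6},{q2,q3},{q3,q4},{q3,q5},{q3,q6},{q3,q7},{q4,q5},{q1,q3,q7},{q1,q6,q7},{q2,q3,q5},{q2,q3,q7},{q3,q4,q5},{q3,q5,q7}}
  U123={{q2,q3},{q3,q5},{q3,q7},{q4,q5},{q1,q3,q7},{q1,q6,q7},{q2,q3,q5},{q2,q3,q7},{q3,q4,q5},{q3,q5,q7}}
components per intersection:
  U1: {{q2},{q5},{q7},{q1,q7},{q2,q3},{q2,q5},{q2,q7},{q3,q5},{q3,q7},{q4,q5},{q5,q6},{q5,q7},{q6,q7},{q1,q3,q7},{q1,q6,q7},{q2,q3,q5},{q2,q3,q7},{q3,q4,q5},{q3,q5,q7}}
  U2: {{q3},{q5},{q6},{q1,q3},{q1,q6},{q2,q3},{q2,q5},{q3,q4},{q3,q5},{q3,q6},{q3,q7},{q4,q5},{q5,q6},{q5,q7},{q6,q7},{q1,q3,q7},{q1,q6,q7},{q2,q3,q5},{q2,q3,q7},{q3,q4,q5},{q3,q5,q7}}
  U3: {{q1},{q3},{q4},{q1,q3},{q1,q6},{q1,q7},{q2,q3},{q3,q4},{q3,q5},{q3,q6},{q3,q7},{q4,q5},{q1,q3,q7},{q1,q6,q7},{q2,q3,q5},{q2,q3,q7},{q3,q4,q5},{q3,q5,q7}}
  U12: {{q5},{q2,q3},{q2,q5},{q3,q5},{q3,q7},{q4,q5},{q5,q6},{q5,q7},{q1,q3,q7},{q2,q3,q5},{q2,q3,q7},{q3,q4,q5},{q3,q5,q7}} {{q6,q7},{q1,q6,q7}}
  U13: {{q1,q7},{q2,q3},{q3,q5},{q3,q7},{q4,q5},{q1,q3,q7},{q1,q6,q7},{q2,q3,q5},{q2,q3,q7},{q3,q4,q5},{q3,q5,q7}}
  U23: {{q3},{q1,q3},{q2,q3},{q3,q4},{q3,q5},{q3,q6},{q3,q7},{q4,q5},{q1,q3,q7},{q2,q3,q5},{q2,q3,q7},{q3,q4,q5},{q3,q5,q7}} {{q1,q6},{q1,q6,q7}}
  U123: {{q2,q3},{q3,q5},{q3,q7},{q4,q5},{q1,q3,q7},{q2,q3,q5},{q2,q3,q7},{q3,q4,q5},{q3,q5,q7}} {{q1,q6,q7}}
C dims 3,5,2; δ0: rk 2, SNF 1^2; δ1: rk 2, SNF 1^2
degree 0: 3−2−0 = 1 → Ȟ^0 ≅ Z
degree 1: 5−2−2 = 1 → Ȟ^1 ≅ Z
degree 2: 2−0−2 = 0 → Ȟ^2 ≅ 0

Ȟ^0 = Z,  Ȟ^1 = Z,  Ȟ^2 = 0
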